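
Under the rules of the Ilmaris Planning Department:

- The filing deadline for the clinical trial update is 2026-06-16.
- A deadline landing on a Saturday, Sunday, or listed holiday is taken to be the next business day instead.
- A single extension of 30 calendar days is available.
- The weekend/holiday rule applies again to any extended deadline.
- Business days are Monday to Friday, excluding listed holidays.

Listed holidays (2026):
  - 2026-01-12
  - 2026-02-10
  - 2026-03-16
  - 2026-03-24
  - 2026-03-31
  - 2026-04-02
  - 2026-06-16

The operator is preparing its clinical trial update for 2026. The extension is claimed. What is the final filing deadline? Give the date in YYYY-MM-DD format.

The statutory due date is 2026-06-16.
2026-06-16 is a listed holiday; the next business day is 2026-06-17 (Wednesday).
Add the 30 calendar-day extension to 2026-06-17: 2026-07-17.
2026-07-17 falls on a Friday, which is a business day, so no adjustment is needed.
Deadline: 2026-07-17.

2026-07-17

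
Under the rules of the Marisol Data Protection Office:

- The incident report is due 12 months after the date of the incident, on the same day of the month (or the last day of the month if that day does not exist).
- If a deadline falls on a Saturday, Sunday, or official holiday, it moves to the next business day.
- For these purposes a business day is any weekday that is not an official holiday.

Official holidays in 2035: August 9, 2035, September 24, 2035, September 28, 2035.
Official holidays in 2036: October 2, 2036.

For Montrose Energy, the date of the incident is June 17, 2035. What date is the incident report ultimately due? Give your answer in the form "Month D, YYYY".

12 months from June 17, 2035 is June 17, 2036.
June 17, 2036 falls on a Tuesday, which is a business day, so no adjustment is needed.
The final due date is June 17, 2036.

June 17, 2036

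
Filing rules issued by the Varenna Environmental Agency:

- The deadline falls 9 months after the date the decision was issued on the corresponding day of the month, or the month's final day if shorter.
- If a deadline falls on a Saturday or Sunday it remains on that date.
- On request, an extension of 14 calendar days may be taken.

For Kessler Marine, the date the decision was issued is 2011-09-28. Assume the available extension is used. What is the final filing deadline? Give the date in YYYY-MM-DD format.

9 months after 2011-09-28, on the same day of the month, is 2012-06-28.
2012-06-28 falls on a Thursday. The rules make no weekend/holiday allowance, so it remains 2012-06-28.
Add the 14 calendar-day extension to 2012-06-28: 2012-07-12.
No adjustment is made for weekends or holidays, so 2012-07-12 stands.
The final due date is 2012-07-12.

2012-07-12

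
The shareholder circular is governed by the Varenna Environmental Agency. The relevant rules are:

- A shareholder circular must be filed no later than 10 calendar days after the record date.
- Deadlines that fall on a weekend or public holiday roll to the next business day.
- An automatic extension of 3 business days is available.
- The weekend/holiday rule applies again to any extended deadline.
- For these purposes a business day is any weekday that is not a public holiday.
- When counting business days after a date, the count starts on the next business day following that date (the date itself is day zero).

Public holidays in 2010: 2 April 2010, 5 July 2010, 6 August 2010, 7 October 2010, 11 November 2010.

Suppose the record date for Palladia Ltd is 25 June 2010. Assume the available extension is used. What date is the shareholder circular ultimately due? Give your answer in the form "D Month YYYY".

9 July 2010

Trigger date 25 June 2010 + 10 calendar days = 5 July 2010.
5 July 2010 falls on a listed holiday. Rolling to the next business day gives 6 July 2010, a Tuesday.
Applying the 3-business-day extension: 3 business days after 6 July 2010 is 9 July 2010.
9 July 2010 falls on a Friday, which is a business day, so no adjustment is needed.
Final deadline: 9 July 2010.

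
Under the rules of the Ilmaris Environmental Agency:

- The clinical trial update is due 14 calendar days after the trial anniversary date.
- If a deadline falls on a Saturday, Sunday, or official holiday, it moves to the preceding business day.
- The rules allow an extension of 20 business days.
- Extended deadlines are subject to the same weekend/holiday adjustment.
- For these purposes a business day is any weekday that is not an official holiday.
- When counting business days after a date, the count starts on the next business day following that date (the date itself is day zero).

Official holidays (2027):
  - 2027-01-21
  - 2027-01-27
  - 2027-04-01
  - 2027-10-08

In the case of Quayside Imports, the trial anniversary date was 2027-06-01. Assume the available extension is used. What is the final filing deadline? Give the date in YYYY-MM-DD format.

Adding 14 calendar days to 2027-06-01 gives 2027-06-15.
Since 2027-06-15 is a Tuesday and not a holiday, the date is unchanged.
Counting 20 further business days from 2027-06-15 reaches 2027-07-13.
2027-07-13 is a Tuesday and not a listed holiday, so it stands.
The final due date is 2027-07-13.

2027-07-13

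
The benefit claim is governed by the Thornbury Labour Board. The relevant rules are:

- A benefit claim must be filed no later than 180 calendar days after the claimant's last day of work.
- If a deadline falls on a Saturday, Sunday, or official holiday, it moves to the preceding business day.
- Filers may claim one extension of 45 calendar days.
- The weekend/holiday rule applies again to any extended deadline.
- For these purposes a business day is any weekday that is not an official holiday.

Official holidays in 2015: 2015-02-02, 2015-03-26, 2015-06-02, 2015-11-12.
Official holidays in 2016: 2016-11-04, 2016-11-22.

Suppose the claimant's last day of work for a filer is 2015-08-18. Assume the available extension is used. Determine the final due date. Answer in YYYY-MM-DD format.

2016-03-28

Trigger date 2015-08-18 + 180 calendar days = 2016-02-14.
2016-02-14 is a Sunday, so it moves to the preceding business day, 2016-02-12 (Friday).
The 45-calendar-day extension moves the deadline from 2016-02-12 to 2016-03-28.
Since 2016-03-28 is a Monday and not a holiday, the date is unchanged.
Deadline: 2016-03-28.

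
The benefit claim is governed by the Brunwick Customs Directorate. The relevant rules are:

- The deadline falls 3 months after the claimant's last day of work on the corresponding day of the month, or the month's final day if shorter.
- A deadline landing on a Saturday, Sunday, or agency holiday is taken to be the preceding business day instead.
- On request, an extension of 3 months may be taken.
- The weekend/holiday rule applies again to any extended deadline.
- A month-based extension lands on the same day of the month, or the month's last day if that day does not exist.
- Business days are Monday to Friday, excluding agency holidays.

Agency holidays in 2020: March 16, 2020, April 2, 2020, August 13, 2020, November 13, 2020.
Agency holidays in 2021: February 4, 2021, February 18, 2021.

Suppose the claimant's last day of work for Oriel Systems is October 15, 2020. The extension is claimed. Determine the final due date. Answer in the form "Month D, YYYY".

Moving 3 months forward from October 15, 2020 on the corresponding day gives January 15, 2021.
January 15, 2021 is a Friday and not a listed holiday, so it stands.
Applying the 3 months extension: 3 months after January 15, 2021 is April 15, 2021.
April 15, 2021 (Thursday) is already a business day.
The final due date is April 15, 2021.

April 15, 2021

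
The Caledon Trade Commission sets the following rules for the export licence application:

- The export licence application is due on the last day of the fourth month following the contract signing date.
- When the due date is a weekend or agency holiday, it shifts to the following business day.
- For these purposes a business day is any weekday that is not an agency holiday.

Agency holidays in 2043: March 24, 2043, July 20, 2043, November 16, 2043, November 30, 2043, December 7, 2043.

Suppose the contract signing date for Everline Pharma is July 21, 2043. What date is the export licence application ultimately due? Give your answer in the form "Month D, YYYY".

4 months after July 21, 2043 falls in November 2043; the last day of that month is November 30, 2043.
November 30, 2043 is a listed holiday; the next business day is December 1, 2043 (Tuesday).
Final deadline: December 1, 2043.

December 1, 2043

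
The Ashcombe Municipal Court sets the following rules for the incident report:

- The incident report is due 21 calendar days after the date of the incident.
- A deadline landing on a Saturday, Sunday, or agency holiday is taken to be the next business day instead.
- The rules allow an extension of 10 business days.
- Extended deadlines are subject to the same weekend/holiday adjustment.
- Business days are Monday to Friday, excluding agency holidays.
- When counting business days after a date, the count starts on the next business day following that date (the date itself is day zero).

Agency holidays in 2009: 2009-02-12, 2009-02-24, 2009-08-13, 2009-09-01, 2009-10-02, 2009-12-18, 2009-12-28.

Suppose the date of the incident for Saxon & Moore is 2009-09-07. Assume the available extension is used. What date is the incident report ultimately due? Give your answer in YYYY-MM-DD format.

2009-10-13

Adding 21 calendar days to 2009-09-07 gives 2009-09-28.
2009-09-28 (Monday) is already a business day.
The 10-business-day extension runs from 2009-09-28 to 2009-10-13.
2009-10-13 falls on a Tuesday, which is a business day, so no adjustment is needed.
Deadline: 2009-10-13.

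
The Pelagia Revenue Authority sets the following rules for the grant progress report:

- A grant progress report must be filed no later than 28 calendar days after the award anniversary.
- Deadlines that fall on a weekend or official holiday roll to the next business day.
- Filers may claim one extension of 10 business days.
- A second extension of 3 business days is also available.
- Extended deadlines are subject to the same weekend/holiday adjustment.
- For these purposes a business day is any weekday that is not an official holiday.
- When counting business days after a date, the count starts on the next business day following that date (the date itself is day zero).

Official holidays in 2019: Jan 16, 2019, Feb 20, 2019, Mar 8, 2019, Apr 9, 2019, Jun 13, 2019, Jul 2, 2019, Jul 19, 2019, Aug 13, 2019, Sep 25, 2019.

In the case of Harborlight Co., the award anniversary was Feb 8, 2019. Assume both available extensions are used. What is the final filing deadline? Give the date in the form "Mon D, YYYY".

Trigger date Feb 8, 2019 + 28 calendar days = Mar 8, 2019.
Mar 8, 2019 falls on a listed holiday. Rolling to the next business day gives Mar 11, 2019, a Monday.
The 10-business-day extension runs from Mar 11, 2019 to Mar 25, 2019.
Mar 25, 2019 is a Monday and not a listed holiday, so it stands.
Applying the 3-business-day extension: 3 business days after Mar 25, 2019 is Mar 28, 2019.
Mar 28, 2019 is a Thursday and not a listed holiday, so it stands.
The final due date is Mar 28, 2019.

Mar 28, 2019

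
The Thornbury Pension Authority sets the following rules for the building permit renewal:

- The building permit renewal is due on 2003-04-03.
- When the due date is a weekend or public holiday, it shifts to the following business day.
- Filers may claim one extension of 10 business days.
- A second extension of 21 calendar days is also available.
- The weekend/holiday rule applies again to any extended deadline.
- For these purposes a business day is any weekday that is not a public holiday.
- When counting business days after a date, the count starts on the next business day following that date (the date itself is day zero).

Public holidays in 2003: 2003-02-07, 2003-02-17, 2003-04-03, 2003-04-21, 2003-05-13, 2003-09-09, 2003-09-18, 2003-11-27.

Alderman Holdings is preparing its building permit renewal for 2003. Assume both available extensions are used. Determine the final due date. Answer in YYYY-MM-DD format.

2003-05-09

Start from the fixed due date, 2003-04-03.
2003-04-03 is a listed holiday; the next business day is 2003-04-04 (Friday).
The 10-business-day extension runs from 2003-04-04 to 2003-04-18.
2003-04-18 (Friday) is already a business day.
Applying the 21-calendar-day extension: 2003-04-18 + 21 days = 2003-05-09.
2003-05-09 is a Friday and not a listed holiday, so it stands.
Final deadline: 2003-05-09.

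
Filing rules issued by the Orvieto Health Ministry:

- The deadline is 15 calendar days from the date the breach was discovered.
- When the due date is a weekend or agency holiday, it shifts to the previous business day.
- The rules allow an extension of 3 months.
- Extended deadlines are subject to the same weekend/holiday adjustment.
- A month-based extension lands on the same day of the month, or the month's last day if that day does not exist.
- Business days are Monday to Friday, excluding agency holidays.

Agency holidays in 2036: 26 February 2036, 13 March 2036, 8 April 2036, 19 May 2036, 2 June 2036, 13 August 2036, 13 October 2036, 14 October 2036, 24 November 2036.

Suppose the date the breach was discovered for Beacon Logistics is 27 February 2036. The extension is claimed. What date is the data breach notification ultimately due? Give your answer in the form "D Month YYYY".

From 27 February 2036, 15 calendar days later is 13 March 2036.
Because 13 March 2036 is a listed holiday, the deadline becomes 12 March 2036 (Wednesday).
Applying the 3 months extension: 3 months after 12 March 2036 is 12 June 2036.
12 June 2036 falls on a Thursday, which is a business day, so no adjustment is needed.
Final deadline: 12 June 2036.

12 June 2036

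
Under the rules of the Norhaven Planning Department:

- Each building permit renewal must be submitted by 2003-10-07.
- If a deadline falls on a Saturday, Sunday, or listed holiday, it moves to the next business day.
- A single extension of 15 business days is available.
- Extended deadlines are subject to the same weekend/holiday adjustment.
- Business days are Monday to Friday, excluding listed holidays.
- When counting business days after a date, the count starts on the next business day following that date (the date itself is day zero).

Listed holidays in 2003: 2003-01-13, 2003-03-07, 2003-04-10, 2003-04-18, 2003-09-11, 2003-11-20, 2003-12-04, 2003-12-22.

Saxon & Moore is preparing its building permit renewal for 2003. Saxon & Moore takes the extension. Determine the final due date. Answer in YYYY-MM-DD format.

The statutory due date is 2003-10-07.
2003-10-07 (Tuesday) is already a business day.
Applying the 15-business-day extension: 15 business days after 2003-10-07 is 2003-10-28.
2003-10-28 falls on a Tuesday, which is a business day, so no adjustment is needed.
The final due date is 2003-10-28.

2003-10-28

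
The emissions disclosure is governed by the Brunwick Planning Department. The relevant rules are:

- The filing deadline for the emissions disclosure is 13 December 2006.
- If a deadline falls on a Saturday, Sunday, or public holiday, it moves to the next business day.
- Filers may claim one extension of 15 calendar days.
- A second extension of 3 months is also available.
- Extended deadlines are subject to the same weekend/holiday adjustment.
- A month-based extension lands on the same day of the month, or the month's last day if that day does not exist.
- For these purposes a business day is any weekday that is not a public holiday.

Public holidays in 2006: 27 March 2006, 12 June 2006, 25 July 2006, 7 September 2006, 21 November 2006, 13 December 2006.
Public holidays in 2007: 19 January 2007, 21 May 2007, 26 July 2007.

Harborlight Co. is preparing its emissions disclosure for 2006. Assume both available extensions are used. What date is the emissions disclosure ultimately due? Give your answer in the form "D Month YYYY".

The statutory due date is 13 December 2006.
13 December 2006 is a listed holiday, so it moves to the next business day, 14 December 2006 (Thursday).
The 15-calendar-day extension moves the deadline from 14 December 2006 to 29 December 2006.
Since 29 December 2006 is a Friday and not a holiday, the date is unchanged.
Add 3 months to 29 December 2006: 29 March 2007.
29 March 2007 falls on a Thursday, which is a business day, so no adjustment is needed.
The final due date is 29 March 2007.

29 March 2007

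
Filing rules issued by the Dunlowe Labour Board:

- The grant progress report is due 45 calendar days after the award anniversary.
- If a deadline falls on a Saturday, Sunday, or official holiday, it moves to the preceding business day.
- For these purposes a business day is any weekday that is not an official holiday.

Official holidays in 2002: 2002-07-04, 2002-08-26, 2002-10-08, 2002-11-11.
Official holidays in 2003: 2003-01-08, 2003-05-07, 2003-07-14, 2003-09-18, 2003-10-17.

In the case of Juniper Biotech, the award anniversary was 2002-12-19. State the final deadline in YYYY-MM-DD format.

Trigger date 2002-12-19 + 45 calendar days = 2003-02-02.
Because 2003-02-02 is a Sunday, the deadline becomes 2003-01-31 (Friday).
The final due date is 2003-01-31.

2003-01-31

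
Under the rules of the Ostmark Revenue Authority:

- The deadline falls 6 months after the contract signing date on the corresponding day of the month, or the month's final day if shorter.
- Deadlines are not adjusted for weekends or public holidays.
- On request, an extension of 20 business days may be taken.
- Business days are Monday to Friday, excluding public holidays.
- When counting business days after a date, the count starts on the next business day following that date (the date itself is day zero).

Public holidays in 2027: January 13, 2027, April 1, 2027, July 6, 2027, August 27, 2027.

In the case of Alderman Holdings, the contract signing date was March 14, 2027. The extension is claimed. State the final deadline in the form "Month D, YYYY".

October 12, 2027

Moving 6 months forward from March 14, 2027 on the corresponding day gives September 14, 2027.
September 14, 2027 falls on a Tuesday. The rules make no weekend/holiday allowance, so it remains September 14, 2027.
The 20-business-day extension runs from September 14, 2027 to October 12, 2027.
October 12, 2027 falls on a Tuesday. The rules make no weekend/holiday allowance, so it remains October 12, 2027.
Final deadline: October 12, 2027.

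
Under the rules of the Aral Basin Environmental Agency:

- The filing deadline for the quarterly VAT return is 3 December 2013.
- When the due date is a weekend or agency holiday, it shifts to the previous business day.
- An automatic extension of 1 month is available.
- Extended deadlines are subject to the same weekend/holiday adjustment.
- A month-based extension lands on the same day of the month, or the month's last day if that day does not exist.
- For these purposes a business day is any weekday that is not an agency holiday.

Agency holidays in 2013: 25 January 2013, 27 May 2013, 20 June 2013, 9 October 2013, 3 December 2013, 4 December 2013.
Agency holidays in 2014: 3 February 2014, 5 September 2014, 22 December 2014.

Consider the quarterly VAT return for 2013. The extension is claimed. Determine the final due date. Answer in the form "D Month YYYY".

2 January 2014

The statutory due date is 3 December 2013.
3 December 2013 is a listed holiday, so it moves to the preceding business day, 2 December 2013 (Monday).
Applying the 1 month extension: 1 month after 2 December 2013 is 2 January 2014.
2 January 2014 falls on a Thursday, which is a business day, so no adjustment is needed.
Deadline: 2 January 2014.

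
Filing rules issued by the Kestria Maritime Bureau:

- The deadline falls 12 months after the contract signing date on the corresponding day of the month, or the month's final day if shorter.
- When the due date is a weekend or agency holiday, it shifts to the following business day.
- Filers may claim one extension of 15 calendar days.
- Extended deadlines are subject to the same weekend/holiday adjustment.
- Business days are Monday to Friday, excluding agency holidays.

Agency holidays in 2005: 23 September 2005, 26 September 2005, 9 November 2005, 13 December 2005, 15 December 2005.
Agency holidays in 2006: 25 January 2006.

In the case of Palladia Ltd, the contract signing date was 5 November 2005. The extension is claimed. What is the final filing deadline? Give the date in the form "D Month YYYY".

Moving 12 months forward from 5 November 2005 on the corresponding day gives 5 November 2006.
5 November 2006 falls on a Sunday. Rolling to the next business day gives 6 November 2006, a Monday.
Applying the 15-calendar-day extension: 6 November 2006 + 15 days = 21 November 2006.
Since 21 November 2006 is a Tuesday and not a holiday, the date is unchanged.
So the filing is due 21 November 2006.

21 November 2006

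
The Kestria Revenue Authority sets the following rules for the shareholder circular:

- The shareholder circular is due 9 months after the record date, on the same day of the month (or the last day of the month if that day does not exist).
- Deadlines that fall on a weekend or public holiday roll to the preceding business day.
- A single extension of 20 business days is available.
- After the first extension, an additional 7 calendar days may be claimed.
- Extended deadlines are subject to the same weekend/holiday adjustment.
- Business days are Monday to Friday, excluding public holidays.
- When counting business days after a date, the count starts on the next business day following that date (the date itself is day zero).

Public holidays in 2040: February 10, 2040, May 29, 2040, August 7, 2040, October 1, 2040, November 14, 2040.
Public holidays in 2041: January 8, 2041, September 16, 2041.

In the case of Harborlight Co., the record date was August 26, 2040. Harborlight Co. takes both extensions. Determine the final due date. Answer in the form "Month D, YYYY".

9 months after August 26, 2040, on the same day of the month, is May 26, 2041.
May 26, 2041 is a Sunday; the preceding business day is May 24, 2041 (Friday).
Applying the 20-business-day extension: 20 business days after May 24, 2041 is June 21, 2041.
Since June 21, 2041 is a Friday and not a holiday, the date is unchanged.
Applying the 7-calendar-day extension: June 21, 2041 + 7 days = June 28, 2041.
June 28, 2041 (Friday) is already a business day.
The final due date is June 28, 2041.

June 28, 2041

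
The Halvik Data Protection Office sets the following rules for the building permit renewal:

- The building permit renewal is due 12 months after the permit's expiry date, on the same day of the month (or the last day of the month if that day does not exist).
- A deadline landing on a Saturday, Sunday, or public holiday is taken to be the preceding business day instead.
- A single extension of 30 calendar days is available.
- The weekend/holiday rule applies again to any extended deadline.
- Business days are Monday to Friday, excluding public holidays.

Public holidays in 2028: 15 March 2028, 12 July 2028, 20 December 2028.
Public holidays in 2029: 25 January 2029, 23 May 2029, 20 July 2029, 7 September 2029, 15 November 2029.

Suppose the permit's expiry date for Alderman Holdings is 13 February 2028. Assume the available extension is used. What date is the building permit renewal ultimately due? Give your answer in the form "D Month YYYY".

15 March 2029

Moving 12 months forward from 13 February 2028 on the corresponding day gives 13 February 2029.
13 February 2029 falls on a Tuesday, which is a business day, so no adjustment is needed.
Add the 30 calendar-day extension to 13 February 2029: 15 March 2029.
Since 15 March 2029 is a Thursday and not a holiday, the date is unchanged.
Deadline: 15 March 2029.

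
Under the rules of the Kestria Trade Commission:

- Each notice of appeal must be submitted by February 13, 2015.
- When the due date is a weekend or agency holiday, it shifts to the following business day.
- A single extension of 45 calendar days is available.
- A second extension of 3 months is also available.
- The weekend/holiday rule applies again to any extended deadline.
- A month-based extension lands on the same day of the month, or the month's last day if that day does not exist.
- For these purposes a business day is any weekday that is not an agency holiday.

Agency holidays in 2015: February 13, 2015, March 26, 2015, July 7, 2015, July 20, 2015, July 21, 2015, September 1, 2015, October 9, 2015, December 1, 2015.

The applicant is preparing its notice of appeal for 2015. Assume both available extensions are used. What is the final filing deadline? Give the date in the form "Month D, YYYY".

July 2, 2015

Start from the fixed due date, February 13, 2015.
Because February 13, 2015 is a listed holiday, the deadline becomes February 16, 2015 (Monday).
The 45-calendar-day extension moves the deadline from February 16, 2015 to April 2, 2015.
April 2, 2015 is a Thursday and not a listed holiday, so it stands.
Applying the 3 months extension: 3 months after April 2, 2015 is July 2, 2015.
July 2, 2015 falls on a Thursday, which is a business day, so no adjustment is needed.
So the filing is due July 2, 2015.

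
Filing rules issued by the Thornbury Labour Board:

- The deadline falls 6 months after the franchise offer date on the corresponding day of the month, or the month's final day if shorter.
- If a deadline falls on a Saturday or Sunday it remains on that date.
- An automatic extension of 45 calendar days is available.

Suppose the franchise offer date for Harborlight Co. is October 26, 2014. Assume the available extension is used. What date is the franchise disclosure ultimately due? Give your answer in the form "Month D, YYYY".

June 10, 2015

Moving 6 months forward from October 26, 2014 on the corresponding day gives April 26, 2015.
April 26, 2015 falls on a Sunday. The rules make no weekend/holiday allowance, so it remains April 26, 2015.
Add the 45 calendar-day extension to April 26, 2015: June 10, 2015.
June 10, 2015 falls on a Wednesday. The rules make no weekend/holiday allowance, so it remains June 10, 2015.
So the filing is due June 10, 2015.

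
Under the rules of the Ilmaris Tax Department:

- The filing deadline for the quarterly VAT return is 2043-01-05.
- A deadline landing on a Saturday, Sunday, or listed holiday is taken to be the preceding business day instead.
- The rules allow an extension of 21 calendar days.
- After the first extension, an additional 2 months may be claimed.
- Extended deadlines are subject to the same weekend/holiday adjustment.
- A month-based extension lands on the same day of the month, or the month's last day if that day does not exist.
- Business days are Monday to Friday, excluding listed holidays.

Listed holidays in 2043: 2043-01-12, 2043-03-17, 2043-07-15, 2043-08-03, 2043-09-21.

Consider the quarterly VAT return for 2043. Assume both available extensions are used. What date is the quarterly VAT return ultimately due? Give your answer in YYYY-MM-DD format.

2043-03-26

Start from the fixed due date, 2043-01-05.
Since 2043-01-05 is a Monday and not a holiday, the date is unchanged.
The 21-calendar-day extension moves the deadline from 2043-01-05 to 2043-01-26.
2043-01-26 falls on a Monday, which is a business day, so no adjustment is needed.
The 2 months extension carries 2043-01-26 to 2043-03-26.
Since 2043-03-26 is a Thursday and not a holiday, the date is unchanged.
Deadline: 2043-03-26.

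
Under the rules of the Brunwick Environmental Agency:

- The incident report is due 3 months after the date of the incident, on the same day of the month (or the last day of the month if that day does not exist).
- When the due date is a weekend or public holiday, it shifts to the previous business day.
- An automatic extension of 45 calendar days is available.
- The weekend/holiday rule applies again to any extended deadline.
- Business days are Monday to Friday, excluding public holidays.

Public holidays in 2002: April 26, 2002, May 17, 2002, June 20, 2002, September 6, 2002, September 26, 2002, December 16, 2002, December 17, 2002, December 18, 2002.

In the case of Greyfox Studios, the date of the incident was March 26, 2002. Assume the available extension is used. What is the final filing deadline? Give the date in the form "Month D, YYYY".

Moving 3 months forward from March 26, 2002 on the corresponding day gives June 26, 2002.
June 26, 2002 (Wednesday) is already a business day.
Add the 45 calendar-day extension to June 26, 2002: August 10, 2002.
August 10, 2002 is a Saturday, so it moves to the preceding business day, August 9, 2002 (Friday).
The final due date is August 9, 2002.

August 9, 2002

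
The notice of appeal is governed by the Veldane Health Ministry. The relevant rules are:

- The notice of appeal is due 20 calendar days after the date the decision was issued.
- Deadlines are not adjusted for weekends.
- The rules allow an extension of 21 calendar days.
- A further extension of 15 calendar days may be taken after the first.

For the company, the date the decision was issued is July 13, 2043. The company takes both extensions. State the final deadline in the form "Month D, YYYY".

Trigger date July 13, 2043 + 20 calendar days = August 2, 2043.
August 2, 2043 falls on a Sunday. The rules make no weekend/holiday allowance, so it remains August 2, 2043.
With the 21-day extension, August 2, 2043 becomes August 23, 2043.
August 23, 2043 falls on a Sunday. The rules make no weekend/holiday allowance, so it remains August 23, 2043.
Add the 15 calendar-day extension to August 23, 2043: September 7, 2043.
September 7, 2043 is a Monday; no weekend or holiday adjustment applies.
So the filing is due September 7, 2043.

September 7, 2043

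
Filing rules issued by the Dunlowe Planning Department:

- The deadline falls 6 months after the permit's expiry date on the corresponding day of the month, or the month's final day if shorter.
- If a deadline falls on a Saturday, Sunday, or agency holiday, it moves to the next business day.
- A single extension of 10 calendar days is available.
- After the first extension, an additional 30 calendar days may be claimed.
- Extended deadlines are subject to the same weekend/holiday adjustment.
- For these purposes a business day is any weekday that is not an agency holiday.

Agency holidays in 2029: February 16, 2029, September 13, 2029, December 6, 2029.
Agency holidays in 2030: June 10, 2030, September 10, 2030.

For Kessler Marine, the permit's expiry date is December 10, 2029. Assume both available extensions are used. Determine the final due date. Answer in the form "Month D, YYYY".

July 22, 2030

Moving 6 months forward from December 10, 2029 on the corresponding day gives June 10, 2030.
Because June 10, 2030 is a listed holiday, the deadline becomes June 11, 2030 (Tuesday).
Add the 10 calendar-day extension to June 11, 2030: June 21, 2030.
June 21, 2030 falls on a Friday, which is a business day, so no adjustment is needed.
The 30-calendar-day extension moves the deadline from June 21, 2030 to July 21, 2030.
July 21, 2030 falls on a Sunday. Rolling to the next business day gives July 22, 2030, a Monday.
Final deadline: July 22, 2030.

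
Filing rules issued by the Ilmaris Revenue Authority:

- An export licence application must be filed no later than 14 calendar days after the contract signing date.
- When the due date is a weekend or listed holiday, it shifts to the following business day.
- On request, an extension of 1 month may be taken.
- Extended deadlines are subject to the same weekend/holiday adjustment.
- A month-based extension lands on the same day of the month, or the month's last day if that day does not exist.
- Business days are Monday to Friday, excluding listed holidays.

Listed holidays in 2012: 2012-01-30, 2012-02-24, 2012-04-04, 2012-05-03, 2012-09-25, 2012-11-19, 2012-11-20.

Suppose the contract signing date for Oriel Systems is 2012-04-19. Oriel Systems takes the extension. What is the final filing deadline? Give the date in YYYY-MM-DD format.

Trigger date 2012-04-19 + 14 calendar days = 2012-05-03.
2012-05-03 falls on a listed holiday. Rolling to the next business day gives 2012-05-04, a Friday.
Applying the 1 month extension: 1 month after 2012-05-04 is 2012-06-04.
2012-06-04 (Monday) is already a business day.
Final deadline: 2012-06-04.

2012-06-04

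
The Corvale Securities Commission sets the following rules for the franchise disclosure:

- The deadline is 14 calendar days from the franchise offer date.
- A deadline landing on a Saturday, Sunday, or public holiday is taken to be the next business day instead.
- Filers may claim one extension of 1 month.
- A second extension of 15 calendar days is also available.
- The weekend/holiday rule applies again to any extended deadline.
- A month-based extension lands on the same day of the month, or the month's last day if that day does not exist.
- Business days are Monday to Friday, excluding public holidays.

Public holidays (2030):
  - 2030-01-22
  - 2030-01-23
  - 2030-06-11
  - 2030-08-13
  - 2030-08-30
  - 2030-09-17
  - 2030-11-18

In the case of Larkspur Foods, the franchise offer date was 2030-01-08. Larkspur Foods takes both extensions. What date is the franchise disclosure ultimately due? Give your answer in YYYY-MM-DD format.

2030-03-12

Adding 14 calendar days to 2030-01-08 gives 2030-01-22.
Because 2030-01-22 is a listed holiday, the deadline becomes 2030-01-24 (Thursday).
Add 1 month to 2030-01-24: 2030-02-24.
2030-02-24 falls on a Sunday. Rolling to the next business day gives 2030-02-25, a Monday.
Add the 15 calendar-day extension to 2030-02-25: 2030-03-12.
2030-03-12 falls on a Tuesday, which is a business day, so no adjustment is needed.
Final deadline: 2030-03-12.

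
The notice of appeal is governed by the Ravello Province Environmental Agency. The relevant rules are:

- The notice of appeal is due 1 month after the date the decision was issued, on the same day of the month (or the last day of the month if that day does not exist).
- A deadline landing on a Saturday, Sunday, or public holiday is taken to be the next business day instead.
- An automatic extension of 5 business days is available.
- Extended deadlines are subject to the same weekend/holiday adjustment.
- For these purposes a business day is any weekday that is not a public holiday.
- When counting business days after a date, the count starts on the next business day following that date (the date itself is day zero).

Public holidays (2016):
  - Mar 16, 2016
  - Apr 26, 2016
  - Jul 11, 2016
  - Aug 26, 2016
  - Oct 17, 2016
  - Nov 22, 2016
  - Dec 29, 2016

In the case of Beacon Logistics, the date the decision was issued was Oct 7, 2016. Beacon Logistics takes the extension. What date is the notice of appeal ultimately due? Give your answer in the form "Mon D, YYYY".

Nov 14, 2016

1 month after Oct 7, 2016, on the same day of the month, is Nov 7, 2016.
Nov 7, 2016 (Monday) is already a business day.
Applying the 5-business-day extension: 5 business days after Nov 7, 2016 is Nov 14, 2016.
Since Nov 14, 2016 is a Monday and not a holiday, the date is unchanged.
Deadline: Nov 14, 2016.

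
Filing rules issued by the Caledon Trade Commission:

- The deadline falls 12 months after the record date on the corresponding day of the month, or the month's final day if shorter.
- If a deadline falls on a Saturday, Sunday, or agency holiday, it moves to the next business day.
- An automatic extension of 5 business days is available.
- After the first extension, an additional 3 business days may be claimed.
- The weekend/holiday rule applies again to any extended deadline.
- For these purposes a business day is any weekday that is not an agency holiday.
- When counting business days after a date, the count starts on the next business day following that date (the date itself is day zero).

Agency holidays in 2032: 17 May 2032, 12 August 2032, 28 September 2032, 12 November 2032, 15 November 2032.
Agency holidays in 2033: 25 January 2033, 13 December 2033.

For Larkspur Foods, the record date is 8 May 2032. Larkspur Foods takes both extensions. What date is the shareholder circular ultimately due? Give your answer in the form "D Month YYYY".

12 months from 8 May 2032 is 8 May 2033.
8 May 2033 is a Sunday; the next business day is 9 May 2033 (Monday).
Applying the 5-business-day extension: 5 business days after 9 May 2033 is 16 May 2033.
16 May 2033 falls on a Monday, which is a business day, so no adjustment is needed.
The 3-business-day extension runs from 16 May 2033 to 19 May 2033.
19 May 2033 is a Thursday and not a listed holiday, so it stands.
Deadline: 19 May 2033.

19 May 2033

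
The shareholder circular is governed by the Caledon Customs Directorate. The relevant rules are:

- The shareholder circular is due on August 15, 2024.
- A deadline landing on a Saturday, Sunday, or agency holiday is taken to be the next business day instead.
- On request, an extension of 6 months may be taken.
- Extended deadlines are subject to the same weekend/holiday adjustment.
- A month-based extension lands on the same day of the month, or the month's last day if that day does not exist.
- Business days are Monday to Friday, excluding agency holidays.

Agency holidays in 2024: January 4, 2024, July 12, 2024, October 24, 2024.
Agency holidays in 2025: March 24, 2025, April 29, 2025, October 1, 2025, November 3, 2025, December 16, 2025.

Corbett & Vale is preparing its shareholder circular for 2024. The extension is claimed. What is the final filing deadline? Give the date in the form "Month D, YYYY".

The statutory due date is August 15, 2024.
August 15, 2024 is a Thursday and not a listed holiday, so it stands.
Add 6 months to August 15, 2024: February 15, 2025.
February 15, 2025 falls on a Saturday. Rolling to the next business day gives February 17, 2025, a Monday.
Deadline: February 17, 2025.

February 17, 2025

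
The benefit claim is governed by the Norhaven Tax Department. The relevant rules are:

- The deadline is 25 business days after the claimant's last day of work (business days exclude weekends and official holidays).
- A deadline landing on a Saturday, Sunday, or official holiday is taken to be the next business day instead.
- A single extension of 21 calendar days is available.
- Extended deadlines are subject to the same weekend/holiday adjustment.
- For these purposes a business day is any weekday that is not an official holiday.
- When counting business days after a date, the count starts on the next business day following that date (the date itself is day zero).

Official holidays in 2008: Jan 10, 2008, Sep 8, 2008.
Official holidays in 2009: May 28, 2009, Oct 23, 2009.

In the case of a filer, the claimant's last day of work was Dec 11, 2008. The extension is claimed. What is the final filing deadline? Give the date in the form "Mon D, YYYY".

25 business days after Dec 11, 2008, excluding weekends and holidays, is Jan 15, 2009.
Jan 15, 2009 is a Thursday and not a listed holiday, so it stands.
With the 21-day extension, Jan 15, 2009 becomes Feb 5, 2009.
Feb 5, 2009 is a Thursday and not a listed holiday, so it stands.
Final deadline: Feb 5, 2009.

Feb 5, 2009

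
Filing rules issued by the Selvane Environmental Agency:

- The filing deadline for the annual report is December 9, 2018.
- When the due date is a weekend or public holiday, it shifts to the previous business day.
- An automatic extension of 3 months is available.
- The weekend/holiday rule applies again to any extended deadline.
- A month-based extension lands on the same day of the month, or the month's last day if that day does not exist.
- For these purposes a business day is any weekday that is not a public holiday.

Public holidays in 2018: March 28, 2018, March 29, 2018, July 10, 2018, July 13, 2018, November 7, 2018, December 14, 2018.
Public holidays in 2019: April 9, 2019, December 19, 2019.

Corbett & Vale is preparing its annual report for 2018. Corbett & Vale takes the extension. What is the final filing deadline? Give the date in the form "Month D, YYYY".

March 7, 2019

The statutory due date is December 9, 2018.
December 9, 2018 falls on a Sunday. Rolling to the preceding business day gives December 7, 2018, a Friday.
Add 3 months to December 7, 2018: March 7, 2019.
March 7, 2019 (Thursday) is already a business day.
The final due date is March 7, 2019.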